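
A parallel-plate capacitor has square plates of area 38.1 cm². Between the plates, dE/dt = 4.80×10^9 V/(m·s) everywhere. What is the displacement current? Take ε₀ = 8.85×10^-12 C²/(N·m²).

With a uniform field, Φ_E = EA, so I_d = ε₀ A dE/dt = 1.62×10^-4 A.

1.62×10^-4 A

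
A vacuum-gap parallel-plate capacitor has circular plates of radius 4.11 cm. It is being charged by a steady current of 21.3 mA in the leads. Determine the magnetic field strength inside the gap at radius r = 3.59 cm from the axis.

Between the plates the displacement current equals the wire current: I_d = 21.3 mA = 0.0213 A.
For r < R the Ampère–Maxwell law gives B(2πr) = μ₀ I_d (r²/R²), so B = μ₀ I_d r/(2πR²) = (4π×10^-7)(0.0213)(0.0359)/(2π·0.0411²) = 9.05×10^-8 T.

9.05×10^-8 T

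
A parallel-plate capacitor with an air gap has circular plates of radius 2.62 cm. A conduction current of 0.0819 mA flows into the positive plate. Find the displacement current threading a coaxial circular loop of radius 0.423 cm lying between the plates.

By continuity the displacement current in the gap matches the conduction current: I_d = 8.19×10^-5 A.
Through an area πr² the displacement current is I_d·(πr²/πR²) = I_d (r/R)² = 2.13×10^-6 A.

2.13×10^-6 A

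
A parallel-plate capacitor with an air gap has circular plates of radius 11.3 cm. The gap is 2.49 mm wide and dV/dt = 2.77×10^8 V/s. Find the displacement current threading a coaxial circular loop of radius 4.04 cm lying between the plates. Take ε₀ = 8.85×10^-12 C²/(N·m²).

dE/dt = (dV/dt)/d = 1.112×10^11 V/(m·s); I_d = ε₀(πR²)(dE/dt) = (8.85×10^-12)(0.04011)(1.112×10^11) = 0.03947 A.
The field is uniform, so I_d,enc = I_d (r/R)² = (0.03947)(4.04/11.3)² = 5.05×10^-3 A.

5.05×10^-3 A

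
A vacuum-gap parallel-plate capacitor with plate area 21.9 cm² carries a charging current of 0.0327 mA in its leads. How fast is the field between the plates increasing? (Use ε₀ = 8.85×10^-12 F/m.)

Charge continuity gives I_d = I = 3.27×10^-5 A between the plates.
Inverting I_d = ε₀ A dE/dt gives dE/dt = 3.27×10^-5 / (8.85×10^-12 · 2.19×10^-3) = 1.69×10^9 V/(m·s).

1.69×10^9 V/(m·s)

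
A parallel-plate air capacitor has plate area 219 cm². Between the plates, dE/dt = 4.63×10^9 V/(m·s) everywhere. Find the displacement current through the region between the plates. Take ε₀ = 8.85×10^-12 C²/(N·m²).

The displacement current is ε₀ times dΦ_E/dt = ε₀ A dE/dt = (8.85×10^-12)(0.0219)(4.63×10^9) = 8.97×10^-4 A.

8.97×10^-4 A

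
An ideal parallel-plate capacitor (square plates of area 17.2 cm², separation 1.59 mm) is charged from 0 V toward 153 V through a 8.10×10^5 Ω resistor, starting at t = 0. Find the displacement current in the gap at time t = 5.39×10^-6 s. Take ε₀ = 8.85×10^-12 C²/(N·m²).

C = ε₀A/d = (8.85×10^-12)(1.72×10^-3)/(1.59×10^-3) = 9.574×10^-12 F and τ = RC = 7.755×10^-6 s. I_d in the gap equals the RC charging current.
I_d(t) = (V₀/R) e^(−t/τ) = 1.889×10^-4 · e^(−0.6950) = 9.43×10^-5 A.

9.43×10^-5 A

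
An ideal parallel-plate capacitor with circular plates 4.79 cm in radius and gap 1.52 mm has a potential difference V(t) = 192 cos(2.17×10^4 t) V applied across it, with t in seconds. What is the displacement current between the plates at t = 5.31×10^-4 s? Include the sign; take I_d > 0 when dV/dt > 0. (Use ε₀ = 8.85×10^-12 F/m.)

1.51×10^-4 A

dV/dt = (192)(2.17×10^4)·−sin(11.5227) = 3.601×10^6 V/s.
I_d = C dV/dt with C = ε₀A/d = (8.85×10^-12)(7.208×10^-3)/(1.52×10^-3) = 4.197×10^-11 F, so I_d = (4.197×10^-11)(3.601×10^6) = 1.51×10^-4 A.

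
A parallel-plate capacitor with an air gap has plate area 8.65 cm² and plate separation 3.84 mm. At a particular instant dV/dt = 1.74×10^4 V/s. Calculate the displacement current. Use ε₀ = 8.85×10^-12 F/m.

The displacement current equals the charging current C dV/dt. With C = ε₀A/d = (8.85×10^-12)(8.65×10^-4)/(3.84×10^-3) = 1.994×10^-12 F, I_d = (1.994×10^-12)(1.74×10^4) = 3.47×10^-8 A.

3.47×10^-8 A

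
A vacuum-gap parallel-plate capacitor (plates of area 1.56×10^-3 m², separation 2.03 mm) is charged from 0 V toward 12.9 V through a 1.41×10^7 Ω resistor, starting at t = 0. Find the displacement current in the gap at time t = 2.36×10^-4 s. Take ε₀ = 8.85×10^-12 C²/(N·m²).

With C = ε₀A/d = (8.85×10^-12)(1.56×10^-3)/(2.03×10^-3) = 6.801×10^-12 F, the time constant is τ = RC = 9.589×10^-5 s, so t/τ = 2.461 and e^(−t/τ) = 0.08535.
I_d = I_cond = (V₀/R) e^(−t/τ) = (9.149×10^-7)(0.08535) = 7.81×10^-8 A.

7.81×10^-8 A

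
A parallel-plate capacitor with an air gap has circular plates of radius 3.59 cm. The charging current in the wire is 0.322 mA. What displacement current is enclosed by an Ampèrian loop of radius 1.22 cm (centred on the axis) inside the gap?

By continuity the displacement current in the gap matches the conduction current: I_d = 3.22×10^-4 A.
Through an area πr² the displacement current is I_d·(πr²/πR²) = I_d (r/R)² = 3.72×10^-5 A.

3.72×10^-5 A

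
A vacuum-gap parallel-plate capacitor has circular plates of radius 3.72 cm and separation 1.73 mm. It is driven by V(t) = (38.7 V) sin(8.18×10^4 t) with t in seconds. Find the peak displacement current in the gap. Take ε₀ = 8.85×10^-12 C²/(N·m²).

The displacement current equals the conduction current C dV/dt, which peaks at C V₀ ω.
With C = ε₀A/d = (8.85×10^-12)(4.347×10^-3)/(1.73×10^-3) = 2.224×10^-11 F and ω = 8.18×10^4 rad/s, I_d,max = (2.224×10^-11)(38.7)(8.18×10^4) = 7.04×10^-5 A.

7.04×10^-5 A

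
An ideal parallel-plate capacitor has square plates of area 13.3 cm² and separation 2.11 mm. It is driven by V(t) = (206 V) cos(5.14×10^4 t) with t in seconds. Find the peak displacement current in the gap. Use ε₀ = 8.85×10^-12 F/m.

(dE/dt)_max = V₀ω/d = 5.018×10^9 V/(m·s); ω = 5.14×10^4 rad/s.
I_d,max = ε₀ A (dE/dt)_max = (8.85×10^-12)(1.33×10^-3)(5.018×10^9) = 5.91×10^-5 A.

5.91×10^-5 A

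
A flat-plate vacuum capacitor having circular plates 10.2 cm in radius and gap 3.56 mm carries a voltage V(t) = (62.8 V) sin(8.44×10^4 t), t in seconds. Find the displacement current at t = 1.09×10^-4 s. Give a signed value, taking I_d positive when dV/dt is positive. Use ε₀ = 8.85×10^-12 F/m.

dE/dt = (V₀ω/d)·cos(ωt) with ωt = 9.1996 rad: (62.8)(8.44×10^4)(-0.9748)/(3.56×10^-3) = -1.451×10^9 V/(m·s).
I_d = ε₀ A dE/dt = (8.85×10^-12)(0.03269)(-1.451×10^9) = -4.20×10^-4 A.

-4.20×10^-4 A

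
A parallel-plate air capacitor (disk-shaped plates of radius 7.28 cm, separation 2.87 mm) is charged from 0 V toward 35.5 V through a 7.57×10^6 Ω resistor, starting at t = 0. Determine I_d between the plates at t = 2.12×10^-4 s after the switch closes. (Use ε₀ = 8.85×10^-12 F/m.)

With C = ε₀A/d = (8.85×10^-12)(0.01665)/(2.87×10^-3) = 5.134×10^-11 F, the time constant is τ = RC = 3.886×10^-4 s, so t/τ = 0.5455 and e^(−t/τ) = 0.5796.
I_d = I_cond = (V₀/R) e^(−t/τ) = (4.690×10^-6)(0.5796) = 2.72×10^-6 A.

2.72×10^-6 A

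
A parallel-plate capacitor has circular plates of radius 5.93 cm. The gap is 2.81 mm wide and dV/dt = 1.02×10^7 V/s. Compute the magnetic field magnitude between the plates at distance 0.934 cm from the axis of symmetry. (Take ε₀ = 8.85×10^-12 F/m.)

dE/dt = (dV/dt)/d = 3.630×10^9 V/(m·s); I_d = ε₀(πR²)(dE/dt) = (8.85×10^-12)(0.01105)(3.630×10^9) = 3.550×10^-4 A.
For r < R the Ampère–Maxwell law gives B(2πr) = μ₀ I_d (r²/R²), so B = μ₀ I_d r/(2πR²) = (4π×10^-7)(3.550×10^-4)(9.34×10^-3)/(2π·0.0593²) = 1.89×10^-10 T.

1.89×10^-10 T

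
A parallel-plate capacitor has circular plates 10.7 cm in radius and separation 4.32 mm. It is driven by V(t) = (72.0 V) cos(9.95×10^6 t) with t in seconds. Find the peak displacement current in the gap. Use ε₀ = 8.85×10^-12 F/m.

0.0528 A

(dE/dt)_max = V₀ω/d = 1.658×10^11 V/(m·s); ω = 9.95×10^6 rad/s.
I_d,max = ε₀ A (dE/dt)_max = (8.85×10^-12)(0.03597)(1.658×10^11) = 0.0528 A.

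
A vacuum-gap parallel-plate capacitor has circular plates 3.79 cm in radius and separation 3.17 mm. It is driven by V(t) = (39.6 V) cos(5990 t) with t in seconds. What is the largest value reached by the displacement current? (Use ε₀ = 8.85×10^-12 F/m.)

C = ε₀A/d = (8.85×10^-12)(4.513×10^-3)/(3.17×10^-3) = 1.260×10^-11 F; ω = 5990 rad/s.
I_d = C dV/dt, so |I_d|_max = C V₀ ω = (1.260×10^-11)(39.6)(5990) = 2.99×10^-6 A.

2.99×10^-6 A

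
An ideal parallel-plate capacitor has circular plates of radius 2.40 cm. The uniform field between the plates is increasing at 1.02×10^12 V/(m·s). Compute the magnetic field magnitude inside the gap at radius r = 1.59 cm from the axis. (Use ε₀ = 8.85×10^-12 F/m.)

9.02×10^-8 T

Total displacement current: I_d = ε₀(πR²)(dE/dt) = (8.85×10^-12)(1.810×10^-3)(1.02×10^12) = 0.01634 A.
An Ampèrian loop of radius r encloses a fraction (r/R)² of I_d. Then B·2πr = μ₀ I_d (r/R)², giving B = μ₀ I_d r/(2πR²) = 9.02×10^-8 T.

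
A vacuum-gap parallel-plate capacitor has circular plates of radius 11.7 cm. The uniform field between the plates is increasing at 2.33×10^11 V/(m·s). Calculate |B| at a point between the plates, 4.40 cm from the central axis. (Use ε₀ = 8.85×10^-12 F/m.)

I_d = ε₀ dΦ_E/dt = ε₀ πR² (dE/dt) = (8.85×10^-12)(0.04301)(2.33×10^11) = 0.08869 A through the full plate area.
For r < R the Ampère–Maxwell law gives B(2πr) = μ₀ I_d (r²/R²), so B = μ₀ I_d r/(2πR²) = (4π×10^-7)(0.08869)(0.0440)/(2π·0.117²) = 5.70×10^-8 T.

5.70×10^-8 T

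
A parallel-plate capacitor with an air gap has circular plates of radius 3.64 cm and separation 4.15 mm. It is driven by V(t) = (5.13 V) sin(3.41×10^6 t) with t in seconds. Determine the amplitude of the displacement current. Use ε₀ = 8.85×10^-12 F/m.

The displacement current equals the conduction current C dV/dt, which peaks at C V₀ ω.
With C = ε₀A/d = (8.85×10^-12)(4.162×10^-3)/(4.15×10^-3) = 8.876×10^-12 F and ω = 3.41×10^6 rad/s, I_d,max = (8.876×10^-12)(5.13)(3.41×10^6) = 1.55×10^-4 A.

1.55×10^-4 A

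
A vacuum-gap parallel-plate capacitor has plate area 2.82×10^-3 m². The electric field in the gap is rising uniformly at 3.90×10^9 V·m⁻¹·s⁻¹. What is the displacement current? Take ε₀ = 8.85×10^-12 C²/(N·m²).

9.73×10^-5 A

With a uniform field, Φ_E = EA, so I_d = ε₀ A dE/dt = 9.73×10^-5 A.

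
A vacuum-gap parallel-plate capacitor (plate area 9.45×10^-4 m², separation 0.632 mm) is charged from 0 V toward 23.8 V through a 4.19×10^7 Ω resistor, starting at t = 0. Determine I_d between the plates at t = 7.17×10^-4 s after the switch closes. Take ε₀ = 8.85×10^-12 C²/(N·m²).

C = ε₀A/d = (8.85×10^-12)(9.45×10^-4)/(6.32×10^-4) = 1.323×10^-11 F, so τ = RC = 5.543×10^-4 s.
The conduction current is I(t) = (V₀/R) e^(−t/τ), and the displacement current between the plates equals it.
t/τ = 1.294; I_d = (23.8/4.19×10^7) · e^(−1.294) = (5.680×10^-7)(0.2742) = 1.56×10^-7 A.

1.56×10^-7 A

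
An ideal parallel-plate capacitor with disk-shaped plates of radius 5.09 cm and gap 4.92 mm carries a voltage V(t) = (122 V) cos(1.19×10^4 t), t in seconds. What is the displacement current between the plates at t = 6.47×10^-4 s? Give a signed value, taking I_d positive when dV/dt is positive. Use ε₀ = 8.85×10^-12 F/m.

-2.10×10^-5 A

C = ε₀A/d = (8.85×10^-12)(8.139×10^-3)/(4.92×10^-3) = 1.464×10^-11 F. dV/dt = V₀ω·−sin(ωt); at ωt = 7.6993 rad this factor is -0.9881.
I_d = C dV/dt = (1.464×10^-11)(122)(1.19×10^4)(-0.9881) = -2.10×10^-5 A.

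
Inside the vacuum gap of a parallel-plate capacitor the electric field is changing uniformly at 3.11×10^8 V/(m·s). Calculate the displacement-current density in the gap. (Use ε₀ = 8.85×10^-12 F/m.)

2.75×10^-3 A/m²

The displacement-current density is ε₀ ∂E/∂t = (8.85×10^-12)(3.11×10^8) = 2.75×10^-3 A/m².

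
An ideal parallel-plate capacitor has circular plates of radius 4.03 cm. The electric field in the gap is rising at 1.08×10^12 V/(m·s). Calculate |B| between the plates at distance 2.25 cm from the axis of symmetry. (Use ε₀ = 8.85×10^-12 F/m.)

1.35×10^-7 T

Total displacement current: I_d = ε₀(πR²)(dE/dt) = (8.85×10^-12)(5.102×10^-3)(1.08×10^12) = 0.04876 A.
An Ampèrian loop of radius r encloses a fraction (r/R)² of I_d. Then B·2πr = μ₀ I_d (r/R)², giving B = μ₀ I_d r/(2πR²) = 1.35×10^-7 T.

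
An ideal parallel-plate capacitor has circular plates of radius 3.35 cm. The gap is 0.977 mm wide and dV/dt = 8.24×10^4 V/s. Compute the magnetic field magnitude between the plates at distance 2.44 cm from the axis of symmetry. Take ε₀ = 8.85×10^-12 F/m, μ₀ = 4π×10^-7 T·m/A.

1.14×10^-11 T

I_d = C dV/dt with C = ε₀πR²/d = 3.194×10^-11 F, so I_d = (3.194×10^-11)(8.24×10^4) = 2.632×10^-6 A.
For r < R the Ampère–Maxwell law gives B(2πr) = μ₀ I_d (r²/R²), so B = μ₀ I_d r/(2πR²) = (4π×10^-7)(2.632×10^-6)(0.0244)/(2π·0.0335²) = 1.14×10^-11 T.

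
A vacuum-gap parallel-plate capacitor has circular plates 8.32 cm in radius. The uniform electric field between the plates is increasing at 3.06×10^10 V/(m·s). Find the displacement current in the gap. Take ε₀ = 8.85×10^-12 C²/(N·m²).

5.89×10^-3 A

With a uniform field, Φ_E = EA, so I_d = ε₀ A dE/dt = 5.89×10^-3 A.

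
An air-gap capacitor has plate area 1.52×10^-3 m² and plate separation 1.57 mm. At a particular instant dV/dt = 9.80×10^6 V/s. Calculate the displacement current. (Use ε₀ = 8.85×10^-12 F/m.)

8.40×10^-5 A

The field between the plates is E = V/d, so dE/dt = (9.80×10^6)/(1.57×10^-3 m) = 6.242×10^9 V/(m·s).
I_d = ε₀ A (dE/dt) = (8.85×10^-12)(1.52×10^-3)(6.242×10^9) = 8.40×10^-5 A.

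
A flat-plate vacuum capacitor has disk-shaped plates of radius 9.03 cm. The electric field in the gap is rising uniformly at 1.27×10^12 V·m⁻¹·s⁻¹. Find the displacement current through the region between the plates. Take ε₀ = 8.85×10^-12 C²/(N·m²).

0.288 A

With a uniform field, Φ_E = EA, so I_d = ε₀ A dE/dt = 0.288 A.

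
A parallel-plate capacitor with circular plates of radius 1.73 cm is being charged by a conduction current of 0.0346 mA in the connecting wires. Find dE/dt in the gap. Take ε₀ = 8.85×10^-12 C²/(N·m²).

4.16×10^9 V/(m·s)

The displacement current between the plates equals the conduction current, I_d = 0.0346 mA.
Then dE/dt = I_d/(ε₀A) = 4.16×10^9 V/(m·s).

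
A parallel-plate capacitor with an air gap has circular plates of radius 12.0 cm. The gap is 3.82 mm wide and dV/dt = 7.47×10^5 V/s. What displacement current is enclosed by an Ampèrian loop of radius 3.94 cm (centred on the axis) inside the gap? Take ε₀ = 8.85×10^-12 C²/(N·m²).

dE/dt = (dV/dt)/d = 1.955×10^8 V/(m·s); I_d = ε₀(πR²)(dE/dt) = (8.85×10^-12)(0.04524)(1.955×10^8) = 7.827×10^-5 A.
Since J_d is uniform, the enclosed fraction is (r/R)² = 0.1078, giving I_d,enc = 8.44×10^-6 A.

8.44×10^-6 A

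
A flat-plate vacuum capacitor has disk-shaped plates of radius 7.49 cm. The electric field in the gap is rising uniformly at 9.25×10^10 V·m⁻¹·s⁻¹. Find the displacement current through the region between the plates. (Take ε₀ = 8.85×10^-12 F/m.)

The displacement current is ε₀ times dΦ_E/dt = ε₀ A dE/dt = (8.85×10^-12)(0.01762)(9.25×10^10) = 0.0144 A.

0.0144 A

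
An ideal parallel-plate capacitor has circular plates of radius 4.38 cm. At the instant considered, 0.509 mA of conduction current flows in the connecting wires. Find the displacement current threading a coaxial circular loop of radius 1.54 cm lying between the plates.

Between the plates the displacement current equals the wire current: I_d = 0.509 mA = 5.09×10^-4 A.
Since J_d is uniform, the enclosed fraction is (r/R)² = 0.1236, giving I_d,enc = 6.29×10^-5 A.

6.29×10^-5 A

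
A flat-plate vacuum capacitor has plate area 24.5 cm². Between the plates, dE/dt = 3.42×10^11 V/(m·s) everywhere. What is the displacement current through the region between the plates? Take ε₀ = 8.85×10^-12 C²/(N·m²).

With a uniform field, Φ_E = EA, so I_d = ε₀ A dE/dt = 7.42×10^-3 A.

7.42×10^-3 A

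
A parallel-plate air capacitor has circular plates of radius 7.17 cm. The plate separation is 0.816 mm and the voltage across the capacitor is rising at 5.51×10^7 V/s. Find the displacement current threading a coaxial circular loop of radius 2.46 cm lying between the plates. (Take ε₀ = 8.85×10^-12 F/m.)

1.14×10^-3 A

I_d = C dV/dt with C = ε₀πR²/d = 1.752×10^-10 F, so I_d = (1.752×10^-10)(5.51×10^7) = 9.654×10^-3 A.
Through an area πr² the displacement current is I_d·(πr²/πR²) = I_d (r/R)² = 1.14×10^-3 A.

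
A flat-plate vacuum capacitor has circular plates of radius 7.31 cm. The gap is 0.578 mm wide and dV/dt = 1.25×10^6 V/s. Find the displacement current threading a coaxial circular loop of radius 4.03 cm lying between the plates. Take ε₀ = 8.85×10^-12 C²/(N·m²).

I_d = C dV/dt with C = ε₀πR²/d = 2.571×10^-10 F, so I_d = (2.571×10^-10)(1.25×10^6) = 3.214×10^-4 A.
The field is uniform, so I_d,enc = I_d (r/R)² = (3.214×10^-4)(4.03/7.31)² = 9.77×10^-5 A.

9.77×10^-5 A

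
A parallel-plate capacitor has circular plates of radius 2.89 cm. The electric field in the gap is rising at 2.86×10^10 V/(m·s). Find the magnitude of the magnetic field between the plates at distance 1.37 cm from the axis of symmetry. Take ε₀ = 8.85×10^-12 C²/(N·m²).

I_d = ε₀ dΦ_E/dt = ε₀ πR² (dE/dt) = (8.85×10^-12)(2.624×10^-3)(2.86×10^10) = 6.642×10^-4 A through the full plate area.
∮B·dl = μ₀ I_d,enc with I_d,enc = I_d r²/R² = 1.493×10^-4 A; so B = μ₀ I_d,enc/(2πr) = 2.18×10^-9 T.

2.18×10^-9 T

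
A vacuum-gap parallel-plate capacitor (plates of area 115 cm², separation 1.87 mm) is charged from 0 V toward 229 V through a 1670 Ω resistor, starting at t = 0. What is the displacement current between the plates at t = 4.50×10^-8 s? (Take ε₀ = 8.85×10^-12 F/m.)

0.0836 A

With C = ε₀A/d = (8.85×10^-12)(0.0115)/(1.87×10^-3) = 5.443×10^-11 F, the time constant is τ = RC = 9.090×10^-8 s, so t/τ = 0.4950 and e^(−t/τ) = 0.6096.
I_d = I_cond = (V₀/R) e^(−t/τ) = (0.1371)(0.6096) = 0.0836 A.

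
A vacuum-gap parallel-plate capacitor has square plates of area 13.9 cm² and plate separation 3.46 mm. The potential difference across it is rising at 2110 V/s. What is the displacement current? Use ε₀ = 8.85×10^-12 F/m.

The displacement current equals the charging current C dV/dt. With C = ε₀A/d = (8.85×10^-12)(1.39×10^-3)/(3.46×10^-3) = 3.555×10^-12 F, I_d = (3.555×10^-12)(2110) = 7.50×10^-9 A.

7.50×10^-9 A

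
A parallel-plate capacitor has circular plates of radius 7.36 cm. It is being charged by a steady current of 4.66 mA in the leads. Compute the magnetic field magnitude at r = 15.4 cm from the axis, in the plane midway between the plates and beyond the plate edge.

6.05×10^-9 T

No conduction current crosses the gap, so I_d there equals the 4.66×10^-3 A in the leads.
With r > R the enclosed displacement current is the full I_d; B = μ₀ I_d / (2πr) = 6.05×10^-9 T.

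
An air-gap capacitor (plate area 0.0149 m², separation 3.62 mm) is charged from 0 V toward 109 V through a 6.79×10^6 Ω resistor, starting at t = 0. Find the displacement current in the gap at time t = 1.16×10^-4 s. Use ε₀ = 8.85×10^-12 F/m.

C = ε₀A/d = (8.85×10^-12)(0.0149)/(3.62×10^-3) = 3.643×10^-11 F, so τ = RC = 2.474×10^-4 s.
The conduction current is I(t) = (V₀/R) e^(−t/τ), and the displacement current between the plates equals it.
t/τ = 0.4689; I_d = (109/6.79×10^6) · e^(−0.4689) = (1.605×10^-5)(0.6257) = 1.00×10^-5 A.

1.00×10^-5 A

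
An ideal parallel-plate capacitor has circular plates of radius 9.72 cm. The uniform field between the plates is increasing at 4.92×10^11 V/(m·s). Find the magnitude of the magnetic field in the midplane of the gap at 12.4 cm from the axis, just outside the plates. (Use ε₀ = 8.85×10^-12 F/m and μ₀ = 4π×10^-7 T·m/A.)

2.08×10^-7 T

Through the whole plate area (πR² = 0.02968 m²), I_d = ε₀ πR² dE/dt = 0.1292 A.
For r ≥ R the full I_d is enclosed: B = μ₀ I_d/(2πr) = (4π×10^-7)(0.1292)/(2π·0.124) = 2.08×10^-7 T.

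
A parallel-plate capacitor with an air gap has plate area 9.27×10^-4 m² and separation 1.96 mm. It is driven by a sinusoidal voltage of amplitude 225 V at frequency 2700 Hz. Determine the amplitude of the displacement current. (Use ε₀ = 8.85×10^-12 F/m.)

C = ε₀A/d = (8.85×10^-12)(9.27×10^-4)/(1.96×10^-3) = 4.186×10^-12 F; ω = 2πf = 1.696×10^4 rad/s.
I_d = C dV/dt, so |I_d|_max = C V₀ ω = (4.186×10^-12)(225)(1.696×10^4) = 1.60×10^-5 A.

1.60×10^-5 A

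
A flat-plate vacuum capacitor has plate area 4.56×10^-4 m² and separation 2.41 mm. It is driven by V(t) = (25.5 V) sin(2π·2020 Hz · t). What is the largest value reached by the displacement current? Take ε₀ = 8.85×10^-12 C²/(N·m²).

(dE/dt)_max = V₀ω/d = 1.343×10^8 V/(m·s); ω = 2πf = 1.269×10^4 rad/s.
I_d,max = ε₀ A (dE/dt)_max = (8.85×10^-12)(4.56×10^-4)(1.343×10^8) = 5.42×10^-7 A.

5.42×10^-7 A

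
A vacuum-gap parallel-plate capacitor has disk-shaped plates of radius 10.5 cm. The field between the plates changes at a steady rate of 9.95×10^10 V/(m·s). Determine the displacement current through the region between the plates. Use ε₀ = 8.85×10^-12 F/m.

With a uniform field, Φ_E = EA, so I_d = ε₀ A dE/dt = 0.0305 A.

0.0305 A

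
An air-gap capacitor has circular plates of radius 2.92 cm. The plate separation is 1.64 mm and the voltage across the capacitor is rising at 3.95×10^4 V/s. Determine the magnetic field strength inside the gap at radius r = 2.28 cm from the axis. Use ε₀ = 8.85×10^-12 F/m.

3.05×10^-12 T

With E = V/d, dE/dt = 2.409×10^7 V/(m·s) and πR² = 2.679×10^-3 m², giving I_d = ε₀ πR² dE/dt = 5.712×10^-7 A.
An Ampèrian loop of radius r encloses a fraction (r/R)² of I_d. Then B·2πr = μ₀ I_d (r/R)², giving B = μ₀ I_d r/(2πR²) = 3.05×10^-12 T.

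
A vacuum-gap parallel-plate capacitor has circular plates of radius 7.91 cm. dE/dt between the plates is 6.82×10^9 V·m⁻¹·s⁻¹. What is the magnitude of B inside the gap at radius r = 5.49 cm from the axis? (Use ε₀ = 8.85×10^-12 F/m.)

2.08×10^-9 T

Total displacement current: I_d = ε₀(πR²)(dE/dt) = (8.85×10^-12)(0.01966)(6.82×10^9) = 1.187×10^-3 A.
An Ampèrian loop of radius r encloses a fraction (r/R)² of I_d. Then B·2πr = μ₀ I_d (r/R)², giving B = μ₀ I_d r/(2πR²) = 2.08×10^-9 T.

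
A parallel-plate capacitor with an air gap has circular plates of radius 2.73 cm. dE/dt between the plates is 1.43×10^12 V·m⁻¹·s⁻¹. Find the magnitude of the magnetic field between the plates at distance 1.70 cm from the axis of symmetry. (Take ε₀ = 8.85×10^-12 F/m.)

I_d = ε₀ dΦ_E/dt = ε₀ πR² (dE/dt) = (8.85×10^-12)(2.341×10^-3)(1.43×10^12) = 0.02963 A through the full plate area.
An Ampèrian loop of radius r encloses a fraction (r/R)² of I_d. Then B·2πr = μ₀ I_d (r/R)², giving B = μ₀ I_d r/(2πR²) = 1.35×10^-7 T.

1.35×10^-7 T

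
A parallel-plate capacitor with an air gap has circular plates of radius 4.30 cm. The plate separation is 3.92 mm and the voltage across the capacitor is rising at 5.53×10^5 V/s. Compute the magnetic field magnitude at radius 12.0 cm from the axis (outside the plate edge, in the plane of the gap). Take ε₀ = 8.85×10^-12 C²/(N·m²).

1.21×10^-11 T

dE/dt = (dV/dt)/d = 1.411×10^8 V/(m·s); I_d = ε₀(πR²)(dE/dt) = (8.85×10^-12)(5.809×10^-3)(1.411×10^8) = 7.254×10^-6 A.
Outside the plates the loop encloses all of I_d, so B·2πr = μ₀ I_d and B = 1.21×10^-11 T.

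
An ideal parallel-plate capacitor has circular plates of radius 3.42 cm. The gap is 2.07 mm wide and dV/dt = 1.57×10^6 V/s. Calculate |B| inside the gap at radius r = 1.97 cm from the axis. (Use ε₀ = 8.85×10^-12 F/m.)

With E = V/d, dE/dt = 7.585×10^8 V/(m·s) and πR² = 3.675×10^-3 m², giving I_d = ε₀ πR² dE/dt = 2.467×10^-5 A.
An Ampèrian loop of radius r encloses a fraction (r/R)² of I_d. Then B·2πr = μ₀ I_d (r/R)², giving B = μ₀ I_d r/(2πR²) = 8.31×10^-11 T.

8.31×10^-11 T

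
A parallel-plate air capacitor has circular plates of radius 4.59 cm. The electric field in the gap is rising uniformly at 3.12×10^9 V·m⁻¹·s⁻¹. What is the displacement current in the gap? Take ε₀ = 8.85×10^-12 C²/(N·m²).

The displacement current is ε₀ times dΦ_E/dt = ε₀ A dE/dt = (8.85×10^-12)(6.619×10^-3)(3.12×10^9) = 1.83×10^-4 A.

1.83×10^-4 A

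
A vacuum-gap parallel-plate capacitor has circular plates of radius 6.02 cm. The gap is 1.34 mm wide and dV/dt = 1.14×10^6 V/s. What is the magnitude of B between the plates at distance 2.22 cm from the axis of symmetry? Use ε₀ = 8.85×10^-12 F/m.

dE/dt = (dV/dt)/d = 8.507×10^8 V/(m·s); I_d = ε₀(πR²)(dE/dt) = (8.85×10^-12)(0.01139)(8.507×10^8) = 8.575×10^-5 A.
An Ampèrian loop of radius r encloses a fraction (r/R)² of I_d. Then B·2πr = μ₀ I_d (r/R)², giving B = μ₀ I_d r/(2πR²) = 1.05×10^-10 T.

1.05×10^-10 T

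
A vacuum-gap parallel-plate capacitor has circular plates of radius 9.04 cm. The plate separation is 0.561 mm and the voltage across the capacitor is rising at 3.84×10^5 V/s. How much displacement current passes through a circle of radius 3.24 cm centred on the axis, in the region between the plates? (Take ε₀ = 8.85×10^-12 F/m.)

I_d = C dV/dt with C = ε₀πR²/d = 4.050×10^-10 F, so I_d = (4.050×10^-10)(3.84×10^5) = 1.555×10^-4 A.
Since J_d is uniform, the enclosed fraction is (r/R)² = 0.1285, giving I_d,enc = 2.00×10^-5 A.

2.00×10^-5 A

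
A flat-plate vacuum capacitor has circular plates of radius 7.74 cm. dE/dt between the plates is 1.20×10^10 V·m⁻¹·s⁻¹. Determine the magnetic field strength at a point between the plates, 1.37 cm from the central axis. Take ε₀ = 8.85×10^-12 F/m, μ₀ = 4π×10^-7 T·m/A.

9.14×10^-10 T

Total displacement current: I_d = ε₀(πR²)(dE/dt) = (8.85×10^-12)(0.01882)(1.20×10^10) = 1.999×10^-3 A.
For r < R the Ampère–Maxwell law gives B(2πr) = μ₀ I_d (r²/R²), so B = μ₀ I_d r/(2πR²) = (4π×10^-7)(1.999×10^-3)(0.0137)/(2π·0.0774²) = 9.14×10^-10 T.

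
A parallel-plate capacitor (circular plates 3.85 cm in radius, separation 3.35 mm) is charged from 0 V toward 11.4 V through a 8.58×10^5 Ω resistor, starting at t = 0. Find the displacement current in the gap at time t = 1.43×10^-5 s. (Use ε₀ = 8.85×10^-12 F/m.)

C = ε₀A/d = (8.85×10^-12)(4.657×10^-3)/(3.35×10^-3) = 1.230×10^-11 F, so τ = RC = 1.055×10^-5 s.
The conduction current is I(t) = (V₀/R) e^(−t/τ), and the displacement current between the plates equals it.
t/τ = 1.355; I_d = (11.4/8.58×10^5) · e^(−1.355) = (1.329×10^-5)(0.2579) = 3.43×10^-6 A.

3.43×10^-6 A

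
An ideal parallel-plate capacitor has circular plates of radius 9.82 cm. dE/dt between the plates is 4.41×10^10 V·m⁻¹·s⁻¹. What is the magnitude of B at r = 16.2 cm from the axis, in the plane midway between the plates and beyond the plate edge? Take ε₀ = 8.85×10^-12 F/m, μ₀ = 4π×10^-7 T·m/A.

Total displacement current: I_d = ε₀(πR²)(dE/dt) = (8.85×10^-12)(0.03030)(4.41×10^10) = 0.01183 A.
With r > R the enclosed displacement current is the full I_d; B = μ₀ I_d / (2πr) = 1.46×10^-8 T.

1.46×10^-8 T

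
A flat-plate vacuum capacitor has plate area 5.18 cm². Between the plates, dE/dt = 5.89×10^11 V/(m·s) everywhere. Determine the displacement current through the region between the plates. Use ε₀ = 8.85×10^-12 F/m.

2.70×10^-3 A

The displacement current is ε₀ times dΦ_E/dt = ε₀ A dE/dt = (8.85×10^-12)(5.18×10^-4)(5.89×10^11) = 2.70×10^-3 A.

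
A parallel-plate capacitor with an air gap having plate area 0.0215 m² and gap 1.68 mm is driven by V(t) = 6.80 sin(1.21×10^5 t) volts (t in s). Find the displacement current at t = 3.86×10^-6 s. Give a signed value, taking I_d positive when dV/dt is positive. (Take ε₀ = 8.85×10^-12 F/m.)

8.32×10^-5 A

dV/dt = (6.80)(1.21×10^5)·cos(0.46706) = 7.347×10^5 V/s.
I_d = C dV/dt with C = ε₀A/d = (8.85×10^-12)(0.0215)/(1.68×10^-3) = 1.133×10^-10 F, so I_d = (1.133×10^-10)(7.347×10^5) = 8.32×10^-5 A.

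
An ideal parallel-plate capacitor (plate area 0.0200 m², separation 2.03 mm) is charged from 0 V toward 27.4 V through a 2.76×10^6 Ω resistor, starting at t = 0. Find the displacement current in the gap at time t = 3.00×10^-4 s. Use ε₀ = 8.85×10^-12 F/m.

2.85×10^-6 A

C = ε₀A/d = (8.85×10^-12)(0.0200)/(2.03×10^-3) = 8.719×10^-11 F, so τ = RC = 2.406×10^-4 s.
The conduction current is I(t) = (V₀/R) e^(−t/τ), and the displacement current between the plates equals it.
t/τ = 1.247; I_d = (27.4/2.76×10^6) · e^(−1.247) = (9.928×10^-6)(0.2874) = 2.85×10^-6 A.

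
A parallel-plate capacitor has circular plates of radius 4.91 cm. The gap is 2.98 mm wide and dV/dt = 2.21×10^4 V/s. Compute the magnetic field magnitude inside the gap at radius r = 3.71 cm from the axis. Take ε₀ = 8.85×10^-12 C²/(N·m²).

I_d = C dV/dt with C = ε₀πR²/d = 2.249×10^-11 F, so I_d = (2.249×10^-11)(2.21×10^4) = 4.970×10^-7 A.
∮B·dl = μ₀ I_d,enc with I_d,enc = I_d r²/R² = 2.838×10^-7 A; so B = μ₀ I_d,enc/(2πr) = 1.53×10^-12 T.

1.53×10^-12 T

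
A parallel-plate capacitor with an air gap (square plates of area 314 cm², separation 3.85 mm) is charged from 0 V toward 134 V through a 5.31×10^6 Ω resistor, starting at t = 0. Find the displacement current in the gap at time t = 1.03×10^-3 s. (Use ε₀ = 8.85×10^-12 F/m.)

C = ε₀A/d = (8.85×10^-12)(0.0314)/(3.85×10^-3) = 7.218×10^-11 F and τ = RC = 3.833×10^-4 s. I_d in the gap equals the RC charging current.
I_d(t) = (V₀/R) e^(−t/τ) = 2.524×10^-5 · e^(−2.687) = 1.72×10^-6 A.

1.72×10^-6 A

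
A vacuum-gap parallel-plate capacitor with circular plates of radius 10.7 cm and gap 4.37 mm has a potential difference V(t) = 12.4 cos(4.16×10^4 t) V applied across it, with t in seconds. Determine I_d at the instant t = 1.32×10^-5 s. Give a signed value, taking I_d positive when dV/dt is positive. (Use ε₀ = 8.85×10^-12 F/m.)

dE/dt = (V₀ω/d)·−sin(ωt) with ωt = 0.54912 rad: (12.4)(4.16×10^4)(-0.5219)/(4.37×10^-3) = -6.161×10^7 V/(m·s).
I_d = ε₀ A dE/dt = (8.85×10^-12)(0.03597)(-6.161×10^7) = -1.96×10^-5 A.

-1.96×10^-5 A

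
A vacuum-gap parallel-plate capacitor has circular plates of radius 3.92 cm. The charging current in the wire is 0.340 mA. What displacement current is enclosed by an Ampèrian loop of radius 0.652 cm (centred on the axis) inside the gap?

9.41×10^-6 A

Between the plates the displacement current equals the wire current: I_d = 0.340 mA = 3.40×10^-4 A.
The field is uniform, so I_d,enc = I_d (r/R)² = (3.40×10^-4)(0.652/3.92)² = 9.41×10^-6 A.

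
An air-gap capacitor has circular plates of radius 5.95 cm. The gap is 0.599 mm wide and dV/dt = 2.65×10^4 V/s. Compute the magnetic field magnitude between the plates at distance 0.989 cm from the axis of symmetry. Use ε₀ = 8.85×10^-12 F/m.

I_d = C dV/dt with C = ε₀πR²/d = 1.643×10^-10 F, so I_d = (1.643×10^-10)(2.65×10^4) = 4.354×10^-6 A.
∮B·dl = μ₀ I_d,enc with I_d,enc = I_d r²/R² = 1.203×10^-7 A; so B = μ₀ I_d,enc/(2πr) = 2.43×10^-12 T.

2.43×10^-12 T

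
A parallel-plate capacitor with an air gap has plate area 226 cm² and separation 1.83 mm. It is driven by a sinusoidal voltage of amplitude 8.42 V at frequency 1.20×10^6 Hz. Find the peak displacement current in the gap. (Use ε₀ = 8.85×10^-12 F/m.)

6.94×10^-3 A

(dE/dt)_max = V₀ω/d = 3.469×10^10 V/(m·s); ω = 2πf = 7.540×10^6 rad/s.
I_d,max = ε₀ A (dE/dt)_max = (8.85×10^-12)(0.0226)(3.469×10^10) = 6.94×10^-3 A.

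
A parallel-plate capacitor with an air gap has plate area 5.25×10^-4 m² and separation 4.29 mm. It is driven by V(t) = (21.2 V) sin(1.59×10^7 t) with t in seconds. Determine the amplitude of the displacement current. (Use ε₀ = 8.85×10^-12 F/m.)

3.65×10^-4 A

C = ε₀A/d = (8.85×10^-12)(5.25×10^-4)/(4.29×10^-3) = 1.083×10^-12 F; ω = 1.59×10^7 rad/s.
I_d = C dV/dt, so |I_d|_max = C V₀ ω = (1.083×10^-12)(21.2)(1.59×10^7) = 3.65×10^-4 A.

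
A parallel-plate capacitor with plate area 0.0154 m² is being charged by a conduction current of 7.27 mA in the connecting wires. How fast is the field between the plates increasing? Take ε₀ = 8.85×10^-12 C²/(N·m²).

5.33×10^10 V/(m·s)

Charge continuity gives I_d = I = 7.27×10^-3 A between the plates.
Inverting I_d = ε₀ A dE/dt gives dE/dt = 7.27×10^-3 / (8.85×10^-12 · 0.0154) = 5.33×10^10 V/(m·s).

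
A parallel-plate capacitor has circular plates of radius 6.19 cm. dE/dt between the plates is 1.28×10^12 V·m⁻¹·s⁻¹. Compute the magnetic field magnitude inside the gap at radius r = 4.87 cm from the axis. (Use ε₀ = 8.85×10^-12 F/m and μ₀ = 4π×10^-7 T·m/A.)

Total displacement current: I_d = ε₀(πR²)(dE/dt) = (8.85×10^-12)(0.01204)(1.28×10^12) = 0.1364 A.
∮B·dl = μ₀ I_d,enc with I_d,enc = I_d r²/R² = 0.08443 A; so B = μ₀ I_d,enc/(2πr) = 3.47×10^-7 T.

3.47×10^-7 T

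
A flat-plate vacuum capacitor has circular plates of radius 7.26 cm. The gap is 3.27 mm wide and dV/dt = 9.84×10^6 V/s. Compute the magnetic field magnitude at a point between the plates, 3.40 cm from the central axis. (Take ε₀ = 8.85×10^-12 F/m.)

5.69×10^-10 T

With E = V/d, dE/dt = 3.009×10^9 V/(m·s) and πR² = 0.01656 m², giving I_d = ε₀ πR² dE/dt = 4.410×10^-4 A.
An Ampèrian loop of radius r encloses a fraction (r/R)² of I_d. Then B·2πr = μ₀ I_d (r/R)², giving B = μ₀ I_d r/(2πR²) = 5.69×10^-10 T.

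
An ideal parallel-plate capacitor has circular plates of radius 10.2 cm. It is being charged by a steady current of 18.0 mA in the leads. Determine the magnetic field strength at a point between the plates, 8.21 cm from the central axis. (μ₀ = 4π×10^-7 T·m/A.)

Between the plates the displacement current equals the wire current: I_d = 18.0 mA = 0.0180 A.
For r < R the Ampère–Maxwell law gives B(2πr) = μ₀ I_d (r²/R²), so B = μ₀ I_d r/(2πR²) = (4π×10^-7)(0.0180)(0.0821)/(2π·0.102²) = 2.84×10^-8 T.

2.84×10^-8 T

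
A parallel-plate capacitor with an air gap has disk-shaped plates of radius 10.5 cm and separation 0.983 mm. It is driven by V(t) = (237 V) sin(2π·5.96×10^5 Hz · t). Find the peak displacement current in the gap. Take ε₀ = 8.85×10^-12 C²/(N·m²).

C = ε₀A/d = (8.85×10^-12)(0.03464)/(9.83×10^-4) = 3.119×10^-10 F; ω = 2πf = 3.745×10^6 rad/s.
I_d = C dV/dt, so |I_d|_max = C V₀ ω = (3.119×10^-10)(237)(3.745×10^6) = 0.277 A.

0.277 A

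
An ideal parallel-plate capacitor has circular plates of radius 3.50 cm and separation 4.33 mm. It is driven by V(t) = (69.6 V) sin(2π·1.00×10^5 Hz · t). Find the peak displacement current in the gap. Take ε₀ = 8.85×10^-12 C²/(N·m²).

3.44×10^-4 A

The displacement current equals the conduction current C dV/dt, which peaks at C V₀ ω.
With C = ε₀A/d = (8.85×10^-12)(3.848×10^-3)/(4.33×10^-3) = 7.865×10^-12 F and ω = 2πf = 6.283×10^5 rad/s, I_d,max = (7.865×10^-12)(69.6)(6.283×10^5) = 3.44×10^-4 A.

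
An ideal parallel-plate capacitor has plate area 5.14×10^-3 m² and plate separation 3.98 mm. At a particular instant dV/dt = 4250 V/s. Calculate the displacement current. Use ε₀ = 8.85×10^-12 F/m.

C = ε₀A/d = (8.85×10^-12)(5.14×10^-3)/(3.98×10^-3) = 1.143×10^-11 F.
I_d = C dV/dt = (1.143×10^-11)(4250) = 4.86×10^-8 A.

4.86×10^-8 A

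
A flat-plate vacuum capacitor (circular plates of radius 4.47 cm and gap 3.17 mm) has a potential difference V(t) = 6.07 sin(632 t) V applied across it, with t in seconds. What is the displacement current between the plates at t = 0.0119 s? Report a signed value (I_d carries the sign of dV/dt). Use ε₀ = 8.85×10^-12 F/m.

2.20×10^-8 A

C = ε₀A/d = (8.85×10^-12)(6.277×10^-3)/(3.17×10^-3) = 1.752×10^-11 F. dV/dt = V₀ω·cos(ωt); at ωt = 7.5208 rad this factor is 0.3271.
I_d = C dV/dt = (1.752×10^-11)(6.07)(632)(0.3271) = 2.20×10^-8 A.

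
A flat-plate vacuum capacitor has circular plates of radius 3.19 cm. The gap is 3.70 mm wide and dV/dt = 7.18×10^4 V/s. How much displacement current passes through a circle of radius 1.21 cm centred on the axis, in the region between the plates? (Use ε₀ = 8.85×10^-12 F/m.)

7.90×10^-8 A

With E = V/d, dE/dt = 1.941×10^7 V/(m·s) and πR² = 3.197×10^-3 m², giving I_d = ε₀ πR² dE/dt = 5.492×10^-7 A.
Through an area πr² the displacement current is I_d·(πr²/πR²) = I_d (r/R)² = 7.90×10^-8 A.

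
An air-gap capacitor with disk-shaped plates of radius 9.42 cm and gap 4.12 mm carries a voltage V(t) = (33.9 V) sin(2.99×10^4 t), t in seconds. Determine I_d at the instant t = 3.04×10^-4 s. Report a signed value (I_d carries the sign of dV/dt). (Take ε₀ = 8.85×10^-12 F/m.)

-5.73×10^-5 A

dE/dt = (V₀ω/d)·cos(ωt) with ωt = 9.0896 rad: (33.9)(2.99×10^4)(-0.9444)/(4.12×10^-3) = -2.323×10^8 V/(m·s).
I_d = ε₀ A dE/dt = (8.85×10^-12)(0.02788)(-2.323×10^8) = -5.73×10^-5 A.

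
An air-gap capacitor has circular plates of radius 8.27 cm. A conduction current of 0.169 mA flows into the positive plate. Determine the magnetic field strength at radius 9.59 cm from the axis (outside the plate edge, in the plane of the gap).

Between the plates the displacement current equals the wire current: I_d = 0.169 mA = 1.69×10^-4 A.
Outside the plates the loop encloses all of I_d, so B·2πr = μ₀ I_d and B = 3.52×10^-10 T.

3.52×10^-10 T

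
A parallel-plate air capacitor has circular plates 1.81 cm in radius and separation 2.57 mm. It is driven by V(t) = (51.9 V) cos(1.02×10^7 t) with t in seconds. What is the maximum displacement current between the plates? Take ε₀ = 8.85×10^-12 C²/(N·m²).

1.88×10^-3 A

C = ε₀A/d = (8.85×10^-12)(1.029×10^-3)/(2.57×10^-3) = 3.543×10^-12 F; ω = 1.02×10^7 rad/s.
I_d = C dV/dt, so |I_d|_max = C V₀ ω = (3.543×10^-12)(51.9)(1.02×10^7) = 1.88×10^-3 A.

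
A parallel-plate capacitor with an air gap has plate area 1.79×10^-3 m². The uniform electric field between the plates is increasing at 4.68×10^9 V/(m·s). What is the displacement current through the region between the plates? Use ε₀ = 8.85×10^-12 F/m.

I_d = ε₀ A (dE/dt) = (8.85×10^-12)(1.79×10^-3 m²)(4.68×10^9) = 7.41×10^-5 A.

7.41×10^-5 A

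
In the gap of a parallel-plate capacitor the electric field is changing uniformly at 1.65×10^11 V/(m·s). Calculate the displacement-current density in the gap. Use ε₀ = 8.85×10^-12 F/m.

J_d = ε₀ ∂E/∂t, so J_d = 1.46 A/m².

1.46 A/m²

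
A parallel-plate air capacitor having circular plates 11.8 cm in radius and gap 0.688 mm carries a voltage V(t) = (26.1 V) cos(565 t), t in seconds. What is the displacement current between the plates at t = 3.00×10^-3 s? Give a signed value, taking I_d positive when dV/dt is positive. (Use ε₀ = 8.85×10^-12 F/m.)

dE/dt = (V₀ω/d)·−sin(ωt) with ωt = 1.695 rad: (26.1)(565)(-0.9923)/(6.88×10^-4) = -2.127×10^7 V/(m·s).
I_d = ε₀ A dE/dt = (8.85×10^-12)(0.04374)(-2.127×10^7) = -8.23×10^-6 A.

-8.23×10^-6 A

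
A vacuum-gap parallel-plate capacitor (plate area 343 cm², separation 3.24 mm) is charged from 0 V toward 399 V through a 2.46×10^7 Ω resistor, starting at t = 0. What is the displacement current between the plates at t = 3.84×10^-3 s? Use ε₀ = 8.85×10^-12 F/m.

C = ε₀A/d = (8.85×10^-12)(0.0343)/(3.24×10^-3) = 9.369×10^-11 F and τ = RC = 2.305×10^-3 s. I_d in the gap equals the RC charging current.
I_d(t) = (V₀/R) e^(−t/τ) = 1.622×10^-5 · e^(−1.666) = 3.07×10^-6 A.

3.07×10^-6 A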